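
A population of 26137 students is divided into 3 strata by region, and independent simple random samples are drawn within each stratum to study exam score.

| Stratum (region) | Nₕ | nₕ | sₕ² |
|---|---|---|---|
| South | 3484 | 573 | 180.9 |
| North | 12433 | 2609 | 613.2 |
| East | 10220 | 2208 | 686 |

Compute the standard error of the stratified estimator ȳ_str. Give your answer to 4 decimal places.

0.2897

Var(ȳ_str) = Σₕ Wₕ²(1 − fₕ)sₕ²/nₕ with Wₕ = Nₕ/N, N = 26137.
South: Wₕ = 0.13329762; term = 0.13329762²·(1 − 0.16446613)·180.9/573 = 0.004686977.
North: Wₕ = 0.47568581; term = 0.47568581²·(1 − 0.20984477)·613.2/2609 = 0.042022403.
East: Wₕ = 0.39101657; term = 0.39101657²·(1 − 0.21604697)·686/2208 = 0.037239634.
Sum = 0.083949014.
SE = √(0.083949014) = 0.2897.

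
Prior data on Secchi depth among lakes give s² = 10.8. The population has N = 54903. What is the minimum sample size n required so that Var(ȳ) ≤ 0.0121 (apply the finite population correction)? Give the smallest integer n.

Without fpc, n₀ = s²/D = 10.8/0.0121 = 892.5620.
With fpc, (1 − n/N)·s²/n ≤ D requires n ≥ n₀/(1 + n₀/N) = 892.5620/(1 + 892.5620/54903) = 878.2837.
Rounding up, n = 879.

879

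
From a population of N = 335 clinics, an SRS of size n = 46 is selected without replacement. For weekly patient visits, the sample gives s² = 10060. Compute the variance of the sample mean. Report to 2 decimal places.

188.67

Under SRS without replacement, Var(ȳ) = (1 − f)·s²/n with f = n/N = 46/335 = 0.13731343.
Var(ȳ) = (1 − 0.13731343)·10060/46 = 0.86268657·218.69565 = 188.6658.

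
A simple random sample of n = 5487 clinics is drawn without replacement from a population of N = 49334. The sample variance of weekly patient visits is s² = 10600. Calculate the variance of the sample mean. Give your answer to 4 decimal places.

Under SRS without replacement, Var(ȳ) = (1 − f)·s²/n with f = n/N = 5487/49334 = 0.11122147.
Var(ȳ) = (1 − 0.11122147)·10600/5487 = 0.88877853·1.9318389 = 1.7169769.

1.7170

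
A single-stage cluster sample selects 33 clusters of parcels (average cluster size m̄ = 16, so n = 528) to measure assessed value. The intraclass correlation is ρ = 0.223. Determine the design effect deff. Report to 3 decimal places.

4.345

deff = 1 + (16 − 1)·0.223 = 1 + 3.345 = 4.345.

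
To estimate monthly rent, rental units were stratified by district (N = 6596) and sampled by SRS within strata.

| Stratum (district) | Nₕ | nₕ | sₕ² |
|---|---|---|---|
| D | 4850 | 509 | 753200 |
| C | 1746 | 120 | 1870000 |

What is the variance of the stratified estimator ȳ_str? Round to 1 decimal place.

1732.9

Var(ȳ_str) = Σₕ Wₕ²(1 − fₕ)sₕ²/nₕ with Wₕ = Nₕ/N, N = 6596.
D: Wₕ = 0.73529412; term = 0.73529412²·(1 − 0.10494845)·753200/509 = 716.082.
C: Wₕ = 0.26470588; term = 0.26470588²·(1 − 0.06872852)·1870000/120 = 1016.8663.
Sum = 1732.9483.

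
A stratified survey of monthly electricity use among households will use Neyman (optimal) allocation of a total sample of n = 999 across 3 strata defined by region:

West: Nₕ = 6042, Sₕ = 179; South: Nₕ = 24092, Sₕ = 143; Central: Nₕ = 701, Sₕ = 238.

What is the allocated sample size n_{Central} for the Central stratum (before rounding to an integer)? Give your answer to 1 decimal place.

Neyman allocation: nₕ = n·NₕSₕ / Σⱼ NⱼSⱼ.
Σ NⱼSⱼ = 6042·179 + 24092·143 + 701·238 = 4.693512 × 10^6.
n_{Central} = 999·701·238 / (4.693512 × 10^6) = 35.5.

35.5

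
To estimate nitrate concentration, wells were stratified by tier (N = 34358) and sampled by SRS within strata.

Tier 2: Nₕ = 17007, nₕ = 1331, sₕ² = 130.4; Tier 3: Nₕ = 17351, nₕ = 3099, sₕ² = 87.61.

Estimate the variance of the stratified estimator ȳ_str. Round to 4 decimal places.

Var(ȳ_str) = Σₕ Wₕ²(1 − fₕ)sₕ²/nₕ with Wₕ = Nₕ/N, N = 34358.
Tier 2: Wₕ = 0.49499389; term = 0.49499389²·(1 − 0.07826189)·130.4/1331 = 0.022126196.
Tier 3: Wₕ = 0.50500611; term = 0.50500611²·(1 − 0.17860642)·87.61/3099 = 0.0059221128.
Sum = 0.028048309.

0.0280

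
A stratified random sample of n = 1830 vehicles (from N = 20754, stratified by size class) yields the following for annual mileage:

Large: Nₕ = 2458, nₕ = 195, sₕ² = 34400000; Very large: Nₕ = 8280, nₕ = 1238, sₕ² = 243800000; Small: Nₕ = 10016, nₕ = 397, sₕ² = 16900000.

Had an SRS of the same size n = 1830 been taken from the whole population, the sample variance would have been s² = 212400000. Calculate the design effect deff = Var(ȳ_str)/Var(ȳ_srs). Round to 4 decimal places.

Var(ȳ_str) = Σ Wₕ²(1−fₕ)sₕ²/nₕ with Wₕ = Nₕ/20754:
  Large: (2458/20754)²·(1−195/2458)·34400000/195 = 2278.1727
  Very large: (8280/20754)²·(1−1238/8280)·243800000/1238 = 26658.505
  Small: (10016/20754)²·(1−397/10016)·16900000/397 = 9521.7509
  → Var(ȳ_str) = 38458.429.
Var(ȳ_srs) = (1 − 1830/20754)·212400000/1830 = 105831.4.
deff = 38458.429 / 105831.4 = 0.3634.

0.3634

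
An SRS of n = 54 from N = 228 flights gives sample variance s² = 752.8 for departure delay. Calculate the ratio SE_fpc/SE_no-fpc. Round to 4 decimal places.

0.8736

f = n/N = 54/228 = 0.23684211.
SE_no-fpc = √(s²/n) = 3.7337301; SE_fpc = √((1−f)s²/n) = 3.2617459.
Ratio = √(1−f) = 0.87358909.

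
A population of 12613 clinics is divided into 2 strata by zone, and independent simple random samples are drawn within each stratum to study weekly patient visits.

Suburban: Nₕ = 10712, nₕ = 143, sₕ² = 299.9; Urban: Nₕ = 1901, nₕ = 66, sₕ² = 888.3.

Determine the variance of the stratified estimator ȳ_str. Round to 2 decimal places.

Var(ȳ_str) = Σₕ Wₕ²(1 − fₕ)sₕ²/nₕ with Wₕ = Nₕ/N, N = 12613.
Suburban: Wₕ = 0.84928249; term = 0.84928249²·(1 − 0.01334951)·299.9/143 = 1.4924786.
Urban: Wₕ = 0.15071751; term = 0.15071751²·(1 − 0.03471857)·888.3/66 = 0.29511897.
Sum = 1.7875976.

1.79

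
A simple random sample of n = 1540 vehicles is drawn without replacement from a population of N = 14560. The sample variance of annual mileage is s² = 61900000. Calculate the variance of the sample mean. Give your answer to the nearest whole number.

Under SRS without replacement, Var(ȳ) = (1 − f)·s²/n with f = n/N = 1540/14560 = 0.10576923.
Var(ȳ) = (1 − 0.10576923)·61900000/1540 = 0.89423077·40194.805 = 35943.432.

35943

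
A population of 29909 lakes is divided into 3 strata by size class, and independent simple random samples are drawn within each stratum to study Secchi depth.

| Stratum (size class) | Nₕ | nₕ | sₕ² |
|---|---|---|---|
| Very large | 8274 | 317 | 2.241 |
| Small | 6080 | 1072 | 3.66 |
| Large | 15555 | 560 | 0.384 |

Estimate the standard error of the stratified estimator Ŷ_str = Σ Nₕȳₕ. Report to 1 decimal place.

Var(Ŷ_str) = Σₕ Nₕ²(1 − fₕ)sₕ²/nₕ.
Very large: 8274²·(1 − 317/8274)·2.241/317 = 465422.6.
Small: 6080²·(1 − 1072/6080)·3.66/1072 = 103957.11.
Large: 15555²·(1 − 560/15555)·0.384/560 = 159940.95.
Sum = 729320.66.
SE = √(729320.66) = 854.0.

854.0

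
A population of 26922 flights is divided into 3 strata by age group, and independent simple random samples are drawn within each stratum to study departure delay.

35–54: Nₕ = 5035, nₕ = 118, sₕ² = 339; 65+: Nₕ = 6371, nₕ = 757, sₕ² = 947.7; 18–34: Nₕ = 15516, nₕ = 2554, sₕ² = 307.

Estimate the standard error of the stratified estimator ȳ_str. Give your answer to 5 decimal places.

0.43962

Var(ȳ_str) = Σₕ Wₕ²(1 − fₕ)sₕ²/nₕ with Wₕ = Nₕ/N, N = 26922.
35–54: Wₕ = 0.18702177; term = 0.18702177²·(1 − 0.02343595)·339/118 = 0.098130211.
65+: Wₕ = 0.23664661; term = 0.23664661²·(1 − 0.11881965)·947.7/757 = 0.061778929.
18–34: Wₕ = 0.57633162; term = 0.57633162²·(1 − 0.16460428)·307/2554 = 0.033354515.
Sum = 0.19326366.
SE = √(0.19326366) = 0.43962.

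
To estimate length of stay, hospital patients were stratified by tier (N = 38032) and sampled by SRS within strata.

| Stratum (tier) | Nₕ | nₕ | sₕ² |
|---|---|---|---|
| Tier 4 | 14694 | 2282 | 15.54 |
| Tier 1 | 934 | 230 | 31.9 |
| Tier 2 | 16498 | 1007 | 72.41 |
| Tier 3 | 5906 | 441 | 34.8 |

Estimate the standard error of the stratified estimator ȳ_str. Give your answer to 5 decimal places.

0.12405

Var(ȳ_str) = Σₕ Wₕ²(1 − fₕ)sₕ²/nₕ with Wₕ = Nₕ/N, N = 38032.
Tier 4: Wₕ = 0.38635886; term = 0.38635886²·(1 − 0.15530148)·15.54/2282 = 8.5865529 × 10^-4.
Tier 1: Wₕ = 0.02455827; term = 0.02455827²·(1 − 0.24625268)·31.9/230 = 6.3049849 × 10^-5.
Tier 2: Wₕ = 0.43379260; term = 0.43379260²·(1 − 0.06103770)·72.41/1007 = 0.0127052.
Tier 3: Wₕ = 0.15529028; term = 0.15529028²·(1 − 0.07466983)·34.8/441 = 0.0017608645.
Sum = 0.01538777.
SE = √(0.01538777) = 0.12405.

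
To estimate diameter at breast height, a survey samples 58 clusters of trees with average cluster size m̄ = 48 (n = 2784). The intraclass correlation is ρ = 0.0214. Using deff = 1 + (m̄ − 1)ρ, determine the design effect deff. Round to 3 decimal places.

deff = 1 + (48 − 1)·0.0214 = 1 + 1.0058 = 2.0058.

2.006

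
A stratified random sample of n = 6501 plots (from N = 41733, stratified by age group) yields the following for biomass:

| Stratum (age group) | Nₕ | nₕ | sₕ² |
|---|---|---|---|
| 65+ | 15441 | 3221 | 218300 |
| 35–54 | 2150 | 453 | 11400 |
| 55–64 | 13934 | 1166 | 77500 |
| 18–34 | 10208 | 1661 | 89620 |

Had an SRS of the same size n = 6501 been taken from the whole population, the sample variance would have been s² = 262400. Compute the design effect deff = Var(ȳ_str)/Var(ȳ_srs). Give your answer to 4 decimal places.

Var(ȳ_str) = Σ Wₕ²(1−fₕ)sₕ²/nₕ with Wₕ = Nₕ/41733:
  65+: (15441/41733)²·(1−3221/15441)·218300/3221 = 7.3426095
  35–54: (2150/41733)²·(1−453/2150)·11400/453 = 0.05271907
  55–64: (13934/41733)²·(1−1166/13934)·77500/1166 = 6.7895755
  18–34: (10208/41733)²·(1−1661/10208)·89620/1661 = 2.702903
  → Var(ȳ_str) = 16.887807.
Var(ȳ_srs) = (1 − 6501/41733)·262400/6501 = 34.075431.
deff = 16.887807 / 34.075431 = 0.4956.

0.4956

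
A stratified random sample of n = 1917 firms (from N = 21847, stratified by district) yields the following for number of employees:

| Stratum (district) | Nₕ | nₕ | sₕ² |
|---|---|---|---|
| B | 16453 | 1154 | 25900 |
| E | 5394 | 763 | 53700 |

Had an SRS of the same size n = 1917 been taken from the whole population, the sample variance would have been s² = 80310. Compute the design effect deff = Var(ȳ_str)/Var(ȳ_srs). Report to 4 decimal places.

0.4061

Var(ȳ_str) = Σ Wₕ²(1−fₕ)sₕ²/nₕ with Wₕ = Nₕ/21847:
  B: (16453/21847)²·(1−1154/16453)·25900/1154 = 11.836369
  E: (5394/21847)²·(1−763/5394)·53700/763 = 3.6834252
  → Var(ȳ_str) = 15.519794.
Var(ȳ_srs) = (1 − 1917/21847)·80310/1917 = 38.217564.
deff = 15.519794 / 38.217564 = 0.4061.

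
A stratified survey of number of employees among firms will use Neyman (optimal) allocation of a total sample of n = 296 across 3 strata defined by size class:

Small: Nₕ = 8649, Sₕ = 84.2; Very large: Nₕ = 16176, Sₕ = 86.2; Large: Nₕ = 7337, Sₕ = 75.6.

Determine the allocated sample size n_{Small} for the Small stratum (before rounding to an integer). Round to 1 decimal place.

80.5

Neyman allocation: nₕ = n·NₕSₕ / Σⱼ NⱼSⱼ.
Σ NⱼSⱼ = 8649·84.2 + 16176·86.2 + 7337·75.6 = 2.6772942 × 10^6.
n_{Small} = 296·8649·84.2 / (2.6772942 × 10^6) = 80.5.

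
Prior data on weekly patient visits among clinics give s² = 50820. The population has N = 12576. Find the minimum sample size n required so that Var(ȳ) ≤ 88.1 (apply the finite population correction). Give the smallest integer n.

552

Without fpc, n₀ = s²/D = 50820/88.1 = 576.8445.
With fpc, (1 − n/N)·s²/n ≤ D requires n ≥ n₀/(1 + n₀/N) = 576.8445/(1 + 576.8445/12576) = 551.5458.
Rounding up, n = 552.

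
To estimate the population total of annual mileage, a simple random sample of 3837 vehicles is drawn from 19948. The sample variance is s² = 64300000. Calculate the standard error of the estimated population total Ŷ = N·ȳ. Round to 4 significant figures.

Var(Ŷ) = N²·Var(ȳ) = N²·(1 − n/N)·s²/n.
f = 3837/19948 = 0.19235011; Var(ȳ) = 0.80764989·64300000/3837 = 13534.503.
Var(Ŷ) = 19948² · 13534.503 = 5.385686 × 10^12.
SE(Ŷ) = √(5.385686 × 10^12) = 2.321 × 10^6.

2.321 × 10^6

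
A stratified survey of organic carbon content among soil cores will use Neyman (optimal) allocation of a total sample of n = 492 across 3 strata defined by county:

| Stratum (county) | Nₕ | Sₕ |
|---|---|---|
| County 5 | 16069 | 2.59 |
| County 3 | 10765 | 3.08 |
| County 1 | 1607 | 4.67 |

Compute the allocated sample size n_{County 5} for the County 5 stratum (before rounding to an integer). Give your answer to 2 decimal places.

Neyman allocation: nₕ = n·NₕSₕ / Σⱼ NⱼSⱼ.
Σ NⱼSⱼ = 16069·2.59 + 10765·3.08 + 1607·4.67 = 82279.6.
n_{County 5} = 492·16069·2.59 / 82279.6 = 248.86.

248.86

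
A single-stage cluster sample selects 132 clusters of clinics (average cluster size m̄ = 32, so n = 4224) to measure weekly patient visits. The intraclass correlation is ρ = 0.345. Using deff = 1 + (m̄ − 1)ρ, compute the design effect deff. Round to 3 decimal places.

deff = 1 + (32 − 1)·0.345 = 1 + 10.695 = 11.695.

11.695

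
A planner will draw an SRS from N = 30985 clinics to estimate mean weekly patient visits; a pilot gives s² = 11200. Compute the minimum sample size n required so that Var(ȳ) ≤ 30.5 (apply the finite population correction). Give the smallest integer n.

363

Without fpc, n₀ = s²/D = 11200/30.5 = 367.2131.
With fpc, (1 − n/N)·s²/n ≤ D requires n ≥ n₀/(1 + n₀/N) = 367.2131/(1 + 367.2131/30985) = 362.9121.
Rounding up, n = 363.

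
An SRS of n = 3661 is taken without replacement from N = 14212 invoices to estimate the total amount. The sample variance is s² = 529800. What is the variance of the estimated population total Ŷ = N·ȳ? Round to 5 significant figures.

Var(Ŷ) = N²·Var(ȳ) = N²·(1 − n/N)·s²/n.
f = 3661/14212 = 0.25759921; Var(ȳ) = 0.74240079·529800/3661 = 107.4362.
Var(Ŷ) = 14212² · 107.4362 = 2.1700065 × 10^10.

2.1700 × 10^10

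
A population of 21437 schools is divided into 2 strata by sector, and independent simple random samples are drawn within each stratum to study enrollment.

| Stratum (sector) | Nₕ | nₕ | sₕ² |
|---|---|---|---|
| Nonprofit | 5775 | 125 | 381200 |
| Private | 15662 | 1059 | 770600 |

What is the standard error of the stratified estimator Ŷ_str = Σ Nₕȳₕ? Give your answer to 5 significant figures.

515690

Var(Ŷ_str) = Σₕ Nₕ²(1 − fₕ)sₕ²/nₕ.
Nonprofit: 5775²·(1 − 125/5775)·381200/125 = 9.9504636 × 10^10.
Private: 15662²·(1 − 1059/15662)·770600/1059 = 1.6642645 × 10^11.
Sum = 2.6593109 × 10^11.
SE = √(2.6593109 × 10^11) = 515690.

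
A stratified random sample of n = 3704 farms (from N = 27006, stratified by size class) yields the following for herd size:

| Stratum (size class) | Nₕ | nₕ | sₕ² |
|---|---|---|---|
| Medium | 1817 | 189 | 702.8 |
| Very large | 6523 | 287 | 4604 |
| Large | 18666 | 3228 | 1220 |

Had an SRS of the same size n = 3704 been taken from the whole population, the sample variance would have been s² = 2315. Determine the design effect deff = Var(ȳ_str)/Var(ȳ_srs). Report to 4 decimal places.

Var(ȳ_str) = Σ Wₕ²(1−fₕ)sₕ²/nₕ with Wₕ = Nₕ/27006:
  Medium: (1817/27006)²·(1−189/1817)·702.8/189 = 0.015081994
  Very large: (6523/27006)²·(1−287/6523)·4604/287 = 0.89471842
  Large: (18666/27006)²·(1−3228/18666)·1220/3228 = 0.14933035
  → Var(ȳ_str) = 1.0591308.
Var(ȳ_srs) = (1 − 3704/27006)·2315/3704 = 0.53927831.
deff = 1.0591308 / 0.53927831 = 1.9640.

1.9640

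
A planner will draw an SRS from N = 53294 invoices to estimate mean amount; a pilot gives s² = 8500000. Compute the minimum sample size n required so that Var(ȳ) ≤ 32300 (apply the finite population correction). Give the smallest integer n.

262

Without fpc, n₀ = s²/D = 8500000/32300 = 263.1579.
With fpc, (1 − n/N)·s²/n ≤ D requires n ≥ n₀/(1 + n₀/N) = 263.1579/(1 + 263.1579/53294) = 261.8649.
Rounding up, n = 262.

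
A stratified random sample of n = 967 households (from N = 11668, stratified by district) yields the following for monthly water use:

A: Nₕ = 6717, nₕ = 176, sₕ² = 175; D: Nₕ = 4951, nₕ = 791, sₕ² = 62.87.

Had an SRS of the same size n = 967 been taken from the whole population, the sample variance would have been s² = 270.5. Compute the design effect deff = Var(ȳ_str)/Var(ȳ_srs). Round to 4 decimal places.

1.2977

Var(ȳ_str) = Σ Wₕ²(1−fₕ)sₕ²/nₕ with Wₕ = Nₕ/11668:
  A: (6717/11668)²·(1−176/6717)·175/176 = 0.32088694
  D: (4951/11668)²·(1−791/4951)·62.87/791 = 0.012024316
  → Var(ȳ_str) = 0.33291126.
Var(ȳ_srs) = (1 − 967/11668)·270.5/967 = 0.25654806.
deff = 0.33291126 / 0.25654806 = 1.2977.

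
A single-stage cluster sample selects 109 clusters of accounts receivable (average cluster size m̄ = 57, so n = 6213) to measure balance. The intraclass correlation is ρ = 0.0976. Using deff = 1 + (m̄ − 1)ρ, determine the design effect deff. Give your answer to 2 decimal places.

deff = 1 + (57 − 1)·0.0976 = 1 + 5.4656 = 6.4656.

6.47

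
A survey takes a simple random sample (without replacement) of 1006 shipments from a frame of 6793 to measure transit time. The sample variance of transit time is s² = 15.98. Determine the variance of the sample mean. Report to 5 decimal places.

Under SRS without replacement, Var(ȳ) = (1 − f)·s²/n with f = n/N = 1006/6793 = 0.14809363.
Var(ȳ) = (1 − 0.14809363)·15.98/1006 = 0.85190637·0.015884692 = 0.01353227.

0.01353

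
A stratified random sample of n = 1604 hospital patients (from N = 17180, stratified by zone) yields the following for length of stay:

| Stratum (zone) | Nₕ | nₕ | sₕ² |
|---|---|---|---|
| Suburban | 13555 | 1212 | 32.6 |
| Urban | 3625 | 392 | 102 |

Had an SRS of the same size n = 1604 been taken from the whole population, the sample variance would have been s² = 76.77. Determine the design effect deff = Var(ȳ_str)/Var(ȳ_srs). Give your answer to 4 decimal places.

Var(ȳ_str) = Σ Wₕ²(1−fₕ)sₕ²/nₕ with Wₕ = Nₕ/17180:
  Suburban: (13555/17180)²·(1−1212/13555)·32.6/1212 = 0.015247158
  Urban: (3625/17180)²·(1−392/3625)·102/392 = 0.010331931
  → Var(ȳ_str) = 0.025579089.
Var(ȳ_srs) = (1 − 1604/17180)·76.77/1604 = 0.043393028.
deff = 0.025579089 / 0.043393028 = 0.5895.

0.5895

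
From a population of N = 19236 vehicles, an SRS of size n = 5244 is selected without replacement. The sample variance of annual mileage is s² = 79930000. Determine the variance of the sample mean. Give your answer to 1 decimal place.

Under SRS without replacement, Var(ȳ) = (1 − f)·s²/n with f = n/N = 5244/19236 = 0.27261385.
Var(ȳ) = (1 − 0.27261385)·79930000/5244 = 0.72738615·15242.182 = 11086.952.

11087.0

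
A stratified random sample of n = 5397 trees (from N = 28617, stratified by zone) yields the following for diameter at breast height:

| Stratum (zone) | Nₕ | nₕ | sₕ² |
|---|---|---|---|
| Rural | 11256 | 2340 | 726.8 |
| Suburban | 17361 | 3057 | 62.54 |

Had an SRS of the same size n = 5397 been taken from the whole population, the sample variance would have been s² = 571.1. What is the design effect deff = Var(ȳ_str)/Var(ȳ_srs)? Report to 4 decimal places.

0.5156

Var(ȳ_str) = Σ Wₕ²(1−fₕ)sₕ²/nₕ with Wₕ = Nₕ/28617:
  Rural: (11256/28617)²·(1−2340/11256)·726.8/2340 = 0.038063174
  Suburban: (17361/28617)²·(1−3057/17361)·62.54/3057 = 0.0062036383
  → Var(ȳ_str) = 0.044266812.
Var(ȳ_srs) = (1 − 5397/28617)·571.1/5397 = 0.085861378.
deff = 0.044266812 / 0.085861378 = 0.5156.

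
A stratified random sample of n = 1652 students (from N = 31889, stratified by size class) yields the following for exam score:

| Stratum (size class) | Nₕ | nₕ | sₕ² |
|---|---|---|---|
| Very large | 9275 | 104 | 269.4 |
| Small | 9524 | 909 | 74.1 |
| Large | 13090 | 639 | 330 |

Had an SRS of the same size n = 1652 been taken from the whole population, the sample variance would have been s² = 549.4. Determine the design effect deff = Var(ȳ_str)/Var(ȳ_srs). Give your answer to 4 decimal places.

Var(ȳ_str) = Σ Wₕ²(1−fₕ)sₕ²/nₕ with Wₕ = Nₕ/31889:
  Very large: (9275/31889)²·(1−104/9275)·269.4/104 = 0.21667712
  Small: (9524/31889)²·(1−909/9524)·74.1/909 = 0.0065772931
  Large: (13090/31889)²·(1−639/13090)·330/639 = 0.08277042
  → Var(ȳ_str) = 0.30602483.
Var(ȳ_srs) = (1 − 1652/31889)·549.4/1652 = 0.31533807.
deff = 0.30602483 / 0.31533807 = 0.9705.

0.9705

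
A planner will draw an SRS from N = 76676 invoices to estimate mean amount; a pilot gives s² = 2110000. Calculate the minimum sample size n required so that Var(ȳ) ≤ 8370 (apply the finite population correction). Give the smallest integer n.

Without fpc, n₀ = s²/D = 2110000/8370 = 252.0908.
With fpc, (1 − n/N)·s²/n ≤ D requires n ≥ n₀/(1 + n₀/N) = 252.0908/(1 + 252.0908/76676) = 251.2647.
Rounding up, n = 252.

252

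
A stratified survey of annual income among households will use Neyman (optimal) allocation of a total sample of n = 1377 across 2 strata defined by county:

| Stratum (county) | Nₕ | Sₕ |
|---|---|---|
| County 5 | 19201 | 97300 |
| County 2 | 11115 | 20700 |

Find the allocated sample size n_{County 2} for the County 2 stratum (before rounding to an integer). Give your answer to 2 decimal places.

150.99

Neyman allocation: nₕ = n·NₕSₕ / Σⱼ NⱼSⱼ.
Σ NⱼSⱼ = 19201·97300 + 11115·20700 = 2.0983378 × 10^9.
n_{County 2} = 1377·11115·20700 / (2.0983378 × 10^9) = 150.99.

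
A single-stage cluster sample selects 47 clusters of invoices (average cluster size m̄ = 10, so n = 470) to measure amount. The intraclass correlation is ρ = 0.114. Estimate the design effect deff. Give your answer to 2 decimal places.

deff = 1 + (10 − 1)·0.114 = 1 + 1.026 = 2.026.

2.03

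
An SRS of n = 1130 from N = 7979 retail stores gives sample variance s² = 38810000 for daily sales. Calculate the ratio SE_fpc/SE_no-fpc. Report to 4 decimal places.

0.9265

f = n/N = 1130/7979 = 0.14162176.
SE_no-fpc = √(s²/n) = 185.3244; SE_fpc = √((1−f)s²/n) = 171.70065.
Ratio = √(1−f) = 0.92648704.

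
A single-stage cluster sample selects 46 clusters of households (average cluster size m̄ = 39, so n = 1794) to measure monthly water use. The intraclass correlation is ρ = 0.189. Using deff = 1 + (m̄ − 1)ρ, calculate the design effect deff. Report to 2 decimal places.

8.18

deff = 1 + (39 − 1)·0.189 = 1 + 7.182 = 8.182.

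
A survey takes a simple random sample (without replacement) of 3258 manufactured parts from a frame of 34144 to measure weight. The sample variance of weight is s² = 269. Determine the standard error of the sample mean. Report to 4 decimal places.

0.2733

Under SRS without replacement, Var(ȳ) = (1 − f)·s²/n with f = n/N = 3258/34144 = 0.09541940.
Var(ȳ) = (1 − 0.09541940)·269/3258 = 0.90458060·0.082565991 = 0.074687594.
SE(ȳ) = √(0.074687594) = 0.2733.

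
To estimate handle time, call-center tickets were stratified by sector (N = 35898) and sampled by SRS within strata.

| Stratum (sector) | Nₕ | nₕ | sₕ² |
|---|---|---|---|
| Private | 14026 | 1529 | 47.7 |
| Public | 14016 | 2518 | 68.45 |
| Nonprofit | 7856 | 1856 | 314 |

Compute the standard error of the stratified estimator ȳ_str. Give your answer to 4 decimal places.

Var(ȳ_str) = Σₕ Wₕ²(1 − fₕ)sₕ²/nₕ with Wₕ = Nₕ/N, N = 35898.
Private: Wₕ = 0.39071815; term = 0.39071815²·(1 − 0.10901184)·47.7/1529 = 0.0042433611.
Public: Wₕ = 0.39043958; term = 0.39043958²·(1 − 0.17965183)·68.45/2518 = 0.0033995671.
Nonprofit: Wₕ = 0.21884228; term = 0.21884228²·(1 − 0.23625255)·314/1856 = 0.0061881936.
Sum = 0.013831122.
SE = √(0.013831122) = 0.1176.

0.1176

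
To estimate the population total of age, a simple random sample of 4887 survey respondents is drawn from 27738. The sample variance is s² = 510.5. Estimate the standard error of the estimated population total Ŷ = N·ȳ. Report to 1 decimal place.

8137.0

Var(Ŷ) = N²·Var(ȳ) = N²·(1 − n/N)·s²/n.
f = 4887/27738 = 0.17618430; Var(ȳ) = 0.82381570·510.5/4887 = 0.086056459.
Var(Ŷ) = 27738² · 0.086056459 = 6.6211551 × 10^7.
SE(Ŷ) = √(6.6211551 × 10^7) = 8137.0.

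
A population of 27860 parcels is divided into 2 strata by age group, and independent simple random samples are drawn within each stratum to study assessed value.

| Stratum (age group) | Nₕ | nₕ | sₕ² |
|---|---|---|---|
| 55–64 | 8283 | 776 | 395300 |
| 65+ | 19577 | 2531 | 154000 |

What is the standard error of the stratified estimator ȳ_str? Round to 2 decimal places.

8.18

Var(ȳ_str) = Σₕ Wₕ²(1 − fₕ)sₕ²/nₕ with Wₕ = Nₕ/N, N = 27860.
55–64: Wₕ = 0.29730797; term = 0.29730797²·(1 − 0.09368586)·395300/776 = 40.809093.
65+: Wₕ = 0.70269203; term = 0.70269203²·(1 − 0.12928436)·154000/2531 = 26.159834.
Sum = 66.968927.
SE = √(66.968927) = 8.18.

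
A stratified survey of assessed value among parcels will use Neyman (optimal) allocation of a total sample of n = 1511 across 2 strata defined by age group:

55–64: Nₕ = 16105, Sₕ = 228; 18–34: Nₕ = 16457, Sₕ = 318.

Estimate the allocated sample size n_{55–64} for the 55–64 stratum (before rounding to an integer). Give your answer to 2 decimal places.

623.04

Neyman allocation: nₕ = n·NₕSₕ / Σⱼ NⱼSⱼ.
Σ NⱼSⱼ = 16105·228 + 16457·318 = 8.905266 × 10^6.
n_{55–64} = 1511·16105·228 / (8.905266 × 10^6) = 623.04.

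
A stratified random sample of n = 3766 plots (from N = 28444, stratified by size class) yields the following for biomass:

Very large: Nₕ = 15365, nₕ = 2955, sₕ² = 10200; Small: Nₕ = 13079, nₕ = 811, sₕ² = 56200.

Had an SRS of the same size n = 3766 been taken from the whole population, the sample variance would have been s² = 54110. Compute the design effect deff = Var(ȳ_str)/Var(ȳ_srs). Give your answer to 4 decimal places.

1.1677

Var(ȳ_str) = Σ Wₕ²(1−fₕ)sₕ²/nₕ with Wₕ = Nₕ/28444:
  Very large: (15365/28444)²·(1−2955/15365)·10200/2955 = 0.81351524
  Small: (13079/28444)²·(1−811/13079)·56200/811 = 13.743028
  → Var(ȳ_str) = 14.556543.
Var(ȳ_srs) = (1 − 3766/28444)·54110/3766 = 12.465695.
deff = 14.556543 / 12.465695 = 1.1677.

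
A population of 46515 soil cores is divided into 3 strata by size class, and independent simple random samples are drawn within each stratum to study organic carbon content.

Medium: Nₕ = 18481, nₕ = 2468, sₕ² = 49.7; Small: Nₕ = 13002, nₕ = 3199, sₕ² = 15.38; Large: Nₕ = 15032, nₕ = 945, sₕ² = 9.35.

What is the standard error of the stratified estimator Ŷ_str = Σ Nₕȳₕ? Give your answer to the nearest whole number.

2944

Var(Ŷ_str) = Σₕ Nₕ²(1 − fₕ)sₕ²/nₕ.
Medium: 18481²·(1 − 2468/18481)·49.7/2468 = 5.9594942 × 10^6.
Small: 13002²·(1 − 3199/13002)·15.38/3199 = 612789.42.
Large: 15032²·(1 − 945/15032)·9.35/945 = 2.0951498 × 10^6.
Sum = 8.6674334 × 10^6.
SE = √(8.6674334 × 10^6) = 2944.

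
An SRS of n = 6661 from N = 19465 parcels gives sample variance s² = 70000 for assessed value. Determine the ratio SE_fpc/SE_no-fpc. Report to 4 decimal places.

f = n/N = 6661/19465 = 0.34220396.
SE_no-fpc = √(s²/n) = 3.2417484; SE_fpc = √((1−f)s²/n) = 2.6292079.
Ratio = √(1−f) = 0.81104627.

0.8110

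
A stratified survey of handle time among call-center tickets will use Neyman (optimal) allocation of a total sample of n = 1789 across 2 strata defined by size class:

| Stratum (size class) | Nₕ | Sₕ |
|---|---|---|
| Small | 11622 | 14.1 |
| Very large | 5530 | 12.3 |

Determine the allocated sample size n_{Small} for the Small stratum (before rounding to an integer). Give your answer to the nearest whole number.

1264

Neyman allocation: nₕ = n·NₕSₕ / Σⱼ NⱼSⱼ.
Σ NⱼSⱼ = 11622·14.1 + 5530·12.3 = 231889.2.
n_{Small} = 1789·11622·14.1 / 231889.2 = 1264.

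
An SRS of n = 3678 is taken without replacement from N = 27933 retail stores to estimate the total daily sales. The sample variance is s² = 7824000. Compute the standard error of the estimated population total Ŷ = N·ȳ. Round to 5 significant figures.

Var(Ŷ) = N²·Var(ȳ) = N²·(1 − n/N)·s²/n.
f = 3678/27933 = 0.13167222; Var(ȳ) = 0.86832778·7824000/3678 = 1847.1443.
Var(Ŷ) = 27933² · 1847.1443 = 1.4412389 × 10^12.
SE(Ŷ) = √(1.4412389 × 10^12) = 1.2005 × 10^6.

1.2005 × 10^6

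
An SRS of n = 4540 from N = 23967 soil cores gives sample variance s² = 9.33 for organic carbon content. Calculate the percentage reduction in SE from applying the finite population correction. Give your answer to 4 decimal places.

9.9682

f = n/N = 4540/23967 = 0.18942713.
SE_no-fpc = √(s²/n) = 0.045332837; SE_fpc = √((1−f)s²/n) = 0.040813978.
Ratio = √(1−f) = 0.90031821. Reduction = 100·(1 − 0.90031821) = 9.9682%.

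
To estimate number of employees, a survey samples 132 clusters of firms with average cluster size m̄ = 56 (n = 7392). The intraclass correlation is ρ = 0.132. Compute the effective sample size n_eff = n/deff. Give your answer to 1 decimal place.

deff = 1 + (56 − 1)·0.132 = 1 + 7.26 = 8.26.
n_eff = 7392 / 8.26 = 894.9.

894.9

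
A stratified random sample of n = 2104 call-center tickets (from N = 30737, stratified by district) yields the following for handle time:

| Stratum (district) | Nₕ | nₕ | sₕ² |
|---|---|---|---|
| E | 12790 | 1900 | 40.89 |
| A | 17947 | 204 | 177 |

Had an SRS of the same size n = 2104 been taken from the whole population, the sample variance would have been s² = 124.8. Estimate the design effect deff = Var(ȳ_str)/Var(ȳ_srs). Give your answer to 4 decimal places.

Var(ȳ_str) = Σ Wₕ²(1−fₕ)sₕ²/nₕ with Wₕ = Nₕ/30737:
  E: (12790/30737)²·(1−1900/12790)·40.89/1900 = 0.0031727728
  A: (17947/30737)²·(1−204/17947)·177/204 = 0.29244154
  → Var(ȳ_str) = 0.29561431.
Var(ȳ_srs) = (1 − 2104/30737)·124.8/2104 = 0.055255336.
deff = 0.29561431 / 0.055255336 = 5.3500.

5.3500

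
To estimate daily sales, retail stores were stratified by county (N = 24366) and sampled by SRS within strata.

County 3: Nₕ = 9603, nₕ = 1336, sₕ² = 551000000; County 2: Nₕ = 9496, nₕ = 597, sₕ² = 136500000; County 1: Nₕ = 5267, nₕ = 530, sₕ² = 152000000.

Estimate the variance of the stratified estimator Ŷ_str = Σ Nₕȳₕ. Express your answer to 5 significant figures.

5.9218 × 10^13

Var(Ŷ_str) = Σₕ Nₕ²(1 − fₕ)sₕ²/nₕ.
County 3: 9603²·(1 − 1336/9603)·551000000/1336 = 3.2741608 × 10^13.
County 2: 9496²·(1 − 597/9496)·136500000/597 = 1.9321473 × 10^13.
County 1: 5267²·(1 − 530/5267)·152000000/530 = 7.1554083 × 10^12.
Sum = 5.9218489 × 10^13.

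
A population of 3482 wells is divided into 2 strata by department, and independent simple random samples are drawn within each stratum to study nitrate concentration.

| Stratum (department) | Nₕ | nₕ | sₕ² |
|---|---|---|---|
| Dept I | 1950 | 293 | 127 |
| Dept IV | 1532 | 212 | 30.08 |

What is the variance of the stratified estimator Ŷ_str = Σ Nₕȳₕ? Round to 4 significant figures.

1.687 × 10^6

Var(Ŷ_str) = Σₕ Nₕ²(1 − fₕ)sₕ²/nₕ.
Dept I: 1950²·(1 − 293/1950)·127/293 = 1.4005326 × 10^6.
Dept IV: 1532²·(1 − 212/1532)·30.08/212 = 286929.15.
Sum = 1.6874618 × 10^6.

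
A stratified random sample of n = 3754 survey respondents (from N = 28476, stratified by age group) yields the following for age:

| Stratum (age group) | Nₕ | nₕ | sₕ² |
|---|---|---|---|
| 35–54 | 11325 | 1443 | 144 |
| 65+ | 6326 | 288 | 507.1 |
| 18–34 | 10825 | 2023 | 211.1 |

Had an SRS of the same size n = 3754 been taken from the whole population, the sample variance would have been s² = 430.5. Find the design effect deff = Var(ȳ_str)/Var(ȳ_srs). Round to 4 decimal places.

Var(ȳ_str) = Σ Wₕ²(1−fₕ)sₕ²/nₕ with Wₕ = Nₕ/28476:
  35–54: (11325/28476)²·(1−1443/11325)·144/1443 = 0.013772769
  65+: (6326/28476)²·(1−288/6326)·507.1/288 = 0.082940271
  18–34: (10825/28476)²·(1−2023/10825)·211.1/2023 = 0.012261501
  → Var(ȳ_str) = 0.10897454.
Var(ȳ_srs) = (1 − 3754/28476)·430.5/3754 = 0.099559683.
deff = 0.10897454 / 0.099559683 = 1.0946.

1.0946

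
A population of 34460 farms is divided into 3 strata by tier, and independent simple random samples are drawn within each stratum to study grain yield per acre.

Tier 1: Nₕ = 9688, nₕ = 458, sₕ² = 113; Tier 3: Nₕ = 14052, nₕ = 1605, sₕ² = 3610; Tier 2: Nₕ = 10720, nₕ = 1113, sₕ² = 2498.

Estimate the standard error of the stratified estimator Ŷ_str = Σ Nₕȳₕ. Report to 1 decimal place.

Var(Ŷ_str) = Σₕ Nₕ²(1 − fₕ)sₕ²/nₕ.
Tier 1: 9688²·(1 − 458/9688)·113/458 = 2.2062199 × 10^7.
Tier 3: 14052²·(1 − 1605/14052)·3610/1605 = 3.9340058 × 10^8.
Tier 2: 10720²·(1 − 1113/10720)·2498/1113 = 2.3114252 × 10^8.
Sum = 6.466053 × 10^8.
SE = √(6.466053 × 10^8) = 25428.4.

25428.4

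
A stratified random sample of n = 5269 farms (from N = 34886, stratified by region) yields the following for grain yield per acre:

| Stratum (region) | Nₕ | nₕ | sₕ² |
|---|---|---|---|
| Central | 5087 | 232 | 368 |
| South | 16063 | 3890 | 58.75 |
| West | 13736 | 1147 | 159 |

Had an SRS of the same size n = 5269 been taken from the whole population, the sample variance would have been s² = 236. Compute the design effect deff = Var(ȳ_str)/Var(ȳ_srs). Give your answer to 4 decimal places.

1.4283

Var(ȳ_str) = Σ Wₕ²(1−fₕ)sₕ²/nₕ with Wₕ = Nₕ/34886:
  Central: (5087/34886)²·(1−232/5087)·368/232 = 0.032189072
  South: (16063/34886)²·(1−3890/16063)·58.75/3890 = 0.0024264995
  West: (13736/34886)²·(1−1147/13736)·159/1147 = 0.019696219
  → Var(ȳ_str) = 0.054311791.
Var(ȳ_srs) = (1 − 5269/34886)·236/5269 = 0.038025391.
deff = 0.054311791 / 0.038025391 = 1.4283.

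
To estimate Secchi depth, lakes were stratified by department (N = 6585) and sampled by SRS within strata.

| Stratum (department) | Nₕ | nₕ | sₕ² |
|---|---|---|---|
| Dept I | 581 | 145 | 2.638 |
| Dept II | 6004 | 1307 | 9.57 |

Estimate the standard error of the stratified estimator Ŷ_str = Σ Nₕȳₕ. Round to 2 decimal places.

Var(Ŷ_str) = Σₕ Nₕ²(1 − fₕ)sₕ²/nₕ.
Dept I: 581²·(1 − 145/581)·2.638/145 = 4608.6042.
Dept II: 6004²·(1 − 1307/6004)·9.57/1307 = 206489.32.
Sum = 211097.92.
SE = √(211097.92) = 459.45.

459.45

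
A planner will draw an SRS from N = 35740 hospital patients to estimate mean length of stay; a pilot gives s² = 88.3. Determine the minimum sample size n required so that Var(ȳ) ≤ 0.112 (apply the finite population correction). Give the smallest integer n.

Without fpc, n₀ = s²/D = 88.3/0.112 = 788.3929.
With fpc, (1 − n/N)·s²/n ≤ D requires n ≥ n₀/(1 + n₀/N) = 788.3929/(1 + 788.3929/35740) = 771.3770.
Rounding up, n = 772.

772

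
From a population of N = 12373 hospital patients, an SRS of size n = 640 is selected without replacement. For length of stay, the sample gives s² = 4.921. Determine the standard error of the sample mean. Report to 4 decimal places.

0.0854

Under SRS without replacement, Var(ȳ) = (1 − f)·s²/n with f = n/N = 640/12373 = 0.05172553.
Var(ȳ) = (1 − 0.05172553)·4.921/640 = 0.94827447·0.0076890625 = 0.0072913417.
SE(ȳ) = √(0.0072913417) = 0.0854.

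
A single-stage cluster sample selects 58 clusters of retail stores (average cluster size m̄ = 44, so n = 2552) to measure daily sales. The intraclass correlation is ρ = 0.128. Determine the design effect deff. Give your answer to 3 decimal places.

6.504

deff = 1 + (44 − 1)·0.128 = 1 + 5.504 = 6.504.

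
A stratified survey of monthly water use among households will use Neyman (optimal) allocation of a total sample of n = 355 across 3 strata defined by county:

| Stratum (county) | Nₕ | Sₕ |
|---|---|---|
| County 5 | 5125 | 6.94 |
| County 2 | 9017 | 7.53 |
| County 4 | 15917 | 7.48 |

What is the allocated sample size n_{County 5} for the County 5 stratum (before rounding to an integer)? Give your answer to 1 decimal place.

Neyman allocation: nₕ = n·NₕSₕ / Σⱼ NⱼSⱼ.
Σ NⱼSⱼ = 5125·6.94 + 9017·7.53 + 15917·7.48 = 222524.67.
n_{County 5} = 355·5125·6.94 / 222524.67 = 56.7.

56.7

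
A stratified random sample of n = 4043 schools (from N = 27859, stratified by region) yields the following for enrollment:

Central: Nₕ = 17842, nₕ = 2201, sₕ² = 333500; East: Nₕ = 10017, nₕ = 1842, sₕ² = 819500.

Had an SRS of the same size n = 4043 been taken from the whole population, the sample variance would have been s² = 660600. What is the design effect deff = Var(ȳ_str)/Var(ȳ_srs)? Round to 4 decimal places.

0.7261

Var(ȳ_str) = Σ Wₕ²(1−fₕ)sₕ²/nₕ with Wₕ = Nₕ/27859:
  Central: (17842/27859)²·(1−2201/17842)·333500/2201 = 54.48197
  East: (10017/27859)²·(1−1842/10017)·819500/1842 = 46.94115
  → Var(ȳ_str) = 101.42312.
Var(ȳ_srs) = (1 − 4043/27859)·660600/4043 = 139.68125.
deff = 101.42312 / 139.68125 = 0.7261.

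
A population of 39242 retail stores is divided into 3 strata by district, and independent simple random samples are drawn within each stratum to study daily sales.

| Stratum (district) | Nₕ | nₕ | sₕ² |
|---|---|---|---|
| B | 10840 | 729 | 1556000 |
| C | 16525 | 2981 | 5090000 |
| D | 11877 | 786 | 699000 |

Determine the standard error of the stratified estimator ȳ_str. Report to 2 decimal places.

21.82

Var(ȳ_str) = Σₕ Wₕ²(1 − fₕ)sₕ²/nₕ with Wₕ = Nₕ/N, N = 39242.
B: Wₕ = 0.27623465; term = 0.27623465²·(1 − 0.06725092)·1556000/729 = 151.91589.
C: Wₕ = 0.42110494; term = 0.42110494²·(1 − 0.18039334)·5090000/2981 = 248.16581.
D: Wₕ = 0.30266041; term = 0.30266041²·(1 − 0.06617833)·699000/786 = 76.072874.
Sum = 476.15457.
SE = √(476.15457) = 21.82.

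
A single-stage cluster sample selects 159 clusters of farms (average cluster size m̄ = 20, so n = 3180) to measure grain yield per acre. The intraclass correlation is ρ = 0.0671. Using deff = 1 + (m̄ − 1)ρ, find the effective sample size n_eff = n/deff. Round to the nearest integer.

1398

deff = 1 + (20 − 1)·0.0671 = 1 + 1.2749 = 2.2749.
n_eff = 3180 / 2.2749 = 1398.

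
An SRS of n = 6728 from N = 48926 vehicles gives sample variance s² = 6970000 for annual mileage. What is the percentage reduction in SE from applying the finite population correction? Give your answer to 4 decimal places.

f = n/N = 6728/48926 = 0.13751380.
SE_no-fpc = √(s²/n) = 32.186474; SE_fpc = √((1−f)s²/n) = 29.891622.
Ratio = √(1−f) = 0.92870135. Reduction = 100·(1 − 0.92870135) = 7.1299%.

7.1299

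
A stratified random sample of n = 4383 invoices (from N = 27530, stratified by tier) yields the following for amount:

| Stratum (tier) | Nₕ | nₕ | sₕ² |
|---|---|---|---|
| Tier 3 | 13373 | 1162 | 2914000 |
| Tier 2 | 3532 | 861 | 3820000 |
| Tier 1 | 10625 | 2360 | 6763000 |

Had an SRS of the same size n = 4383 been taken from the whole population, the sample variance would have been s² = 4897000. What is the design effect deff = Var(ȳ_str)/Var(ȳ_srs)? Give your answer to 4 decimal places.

0.9874

Var(ȳ_str) = Σ Wₕ²(1−fₕ)sₕ²/nₕ with Wₕ = Nₕ/27530:
  Tier 3: (13373/27530)²·(1−1162/13373)·2914000/1162 = 540.32004
  Tier 2: (3532/27530)²·(1−861/3532)·3820000/861 = 55.225845
  Tier 1: (10625/27530)²·(1−2360/10625)·6763000/2360 = 332.03721
  → Var(ȳ_str) = 927.5831.
Var(ȳ_srs) = (1 − 4383/27530)·4897000/4383 = 939.3926.
deff = 927.5831 / 939.3926 = 0.9874.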